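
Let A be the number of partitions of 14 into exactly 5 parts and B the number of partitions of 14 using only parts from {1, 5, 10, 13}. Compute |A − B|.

18

Partitions of 14 into exactly 5 parts: 23.
Partitions of 14 using only parts from {1, 5, 10, 13}: 5.
|23 − 5| = 18.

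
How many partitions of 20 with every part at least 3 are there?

A partial list (first 12 by largest part):
20
3 + 17
4 + 16
5 + 15
6 + 14
3 + 3 + 14
7 + 13
3 + 4 + 13
8 + 12
3 + 5 + 12
4 + 4 + 12
9 + 11
…and 37 more, for 49 total.

49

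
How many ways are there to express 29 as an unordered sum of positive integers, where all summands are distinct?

256

Direct enumeration gives 256 partitions.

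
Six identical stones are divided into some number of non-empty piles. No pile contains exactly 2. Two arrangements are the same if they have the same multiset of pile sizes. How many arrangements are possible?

6

Enumerating:
6
5,1
4,1,1
3,3
3,1,1,1
1,1,1,1,1,1
That's 6 in total.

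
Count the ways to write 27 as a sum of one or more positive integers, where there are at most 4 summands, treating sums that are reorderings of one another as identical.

225

Enumerating by decreasing first part gives 225 partitions in all.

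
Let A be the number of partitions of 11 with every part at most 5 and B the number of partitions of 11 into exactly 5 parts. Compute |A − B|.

27

Partitions of 11 with every part at most 5: 37.
Partitions of 11 into exactly 5 parts: 10.
|37 − 10| = 27.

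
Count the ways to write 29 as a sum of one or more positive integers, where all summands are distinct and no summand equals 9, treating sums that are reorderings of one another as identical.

Systematic enumeration (by largest part, then next-largest, …) yields 203.

203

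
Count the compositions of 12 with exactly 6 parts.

462

A composition of 12 into 6 positive parts is chosen by placing 5 dividers among the 11 gaps between 12 units: C(11,5) = 462.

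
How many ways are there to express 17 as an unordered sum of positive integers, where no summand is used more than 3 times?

166

Direct enumeration gives 166 partitions.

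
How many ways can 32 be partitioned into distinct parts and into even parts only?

A partial list (first 12 by largest part):
32
2+30
4+28
6+26
2+4+26
8+24
2+6+24
10+22
2+8+22
4+6+22
12+20
2+10+20
…and 20 more, for 32 total.

32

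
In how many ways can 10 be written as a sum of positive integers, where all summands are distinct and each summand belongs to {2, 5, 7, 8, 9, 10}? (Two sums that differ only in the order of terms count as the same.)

They are:
10
8 + 2

2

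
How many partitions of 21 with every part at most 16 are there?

Systematic enumeration (by largest part, then next-largest, …) yields 780.

780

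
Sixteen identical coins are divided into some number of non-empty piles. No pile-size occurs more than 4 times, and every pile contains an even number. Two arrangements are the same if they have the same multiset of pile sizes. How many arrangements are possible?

19

Listing the qualifying partitions of 16:
16
14,2
12,4
12,2,2
10,6
10,4,2
10,2,2,2
8,8
8,6,2
8,4,4
8,4,2,2
8,2,2,2,2
6,6,4
6,6,2,2
6,4,4,2
6,4,2,2,2
4,4,4,4
4,4,4,2,2
4,4,2,2,2,2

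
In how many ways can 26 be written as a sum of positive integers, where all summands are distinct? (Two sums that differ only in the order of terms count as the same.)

Counting exhaustively, 165 partitions satisfy the conditions.

165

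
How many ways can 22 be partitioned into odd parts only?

There are 89 such partitions.

89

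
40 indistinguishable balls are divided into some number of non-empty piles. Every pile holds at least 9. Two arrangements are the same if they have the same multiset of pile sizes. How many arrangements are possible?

39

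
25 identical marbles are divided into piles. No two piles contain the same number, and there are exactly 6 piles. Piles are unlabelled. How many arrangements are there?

5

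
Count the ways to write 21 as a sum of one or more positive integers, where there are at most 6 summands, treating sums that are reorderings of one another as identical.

Systematic enumeration (by largest part, then next-largest, …) yields 331.

331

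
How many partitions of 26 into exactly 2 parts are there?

The partitions of 26 that satisfy the conditions:
25,1
24,2
23,3
22,4
21,5
20,6
19,7
18,8
17,9
16,10
15,11
14,12
13,13

13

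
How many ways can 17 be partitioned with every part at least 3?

Enumerating:
17
14 + 3
13 + 4
12 + 5
11 + 6
11 + 3 + 3
10 + 7
10 + 4 + 3
9 + 8
9 + 5 + 3
9 + 4 + 4
8 + 6 + 3
8 + 5 + 4
8 + 3 + 3 + 3
7 + 7 + 3
7 + 6 + 4
7 + 5 + 5
7 + 4 + 3 + 3
6 + 6 + 5
6 + 5 + 3 + 3
6 + 4 + 4 + 3
5 + 5 + 4 + 3
5 + 4 + 4 + 4
5 + 3 + 3 + 3 + 3
4 + 4 + 3 + 3 + 3

25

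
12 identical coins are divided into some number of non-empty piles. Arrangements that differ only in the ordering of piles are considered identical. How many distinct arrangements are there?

77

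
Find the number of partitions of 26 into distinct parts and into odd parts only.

12

The partitions of 26 that satisfy the conditions:
25+1
23+3
21+5
19+7
17+9
17+5+3+1
15+11
15+7+3+1
13+9+3+1
13+7+5+1
11+9+5+1
11+7+5+3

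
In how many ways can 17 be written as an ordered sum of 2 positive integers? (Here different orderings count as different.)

Equivalently, choose which 1 of the 16 gaps become plus signs: C(16,1) = 16.

16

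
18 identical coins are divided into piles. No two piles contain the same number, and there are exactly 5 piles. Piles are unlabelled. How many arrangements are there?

They are:
8+4+3+2+1
7+5+3+2+1
6+5+4+2+1
Counting gives 3.

3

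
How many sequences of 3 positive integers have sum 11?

45

Place 2 bars in the 10 internal gaps of a row of 11 dots: C(10,2) = 45.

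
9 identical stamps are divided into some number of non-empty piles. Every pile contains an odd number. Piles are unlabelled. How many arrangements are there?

8

They are:
9
7, 1, 1
5, 3, 1
5, 1, 1, 1, 1
3, 3, 3
3, 3, 1, 1, 1
3, 1, 1, 1, 1, 1, 1
1, 1, 1, 1, 1, 1, 1, 1, 1
That's 8 in total.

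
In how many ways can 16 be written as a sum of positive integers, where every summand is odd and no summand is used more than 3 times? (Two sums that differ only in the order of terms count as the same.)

16

The partitions of 16 that satisfy the conditions:
15 + 1
13 + 3
13 + 1 + 1 + 1
11 + 5
11 + 3 + 1 + 1
9 + 7
9 + 5 + 1 + 1
9 + 3 + 3 + 1
7 + 7 + 1 + 1
7 + 5 + 3 + 1
7 + 3 + 3 + 3
7 + 3 + 3 + 1 + 1 + 1
5 + 5 + 5 + 1
5 + 5 + 3 + 3
5 + 5 + 3 + 1 + 1 + 1
5 + 3 + 3 + 3 + 1 + 1
That's 16 in total.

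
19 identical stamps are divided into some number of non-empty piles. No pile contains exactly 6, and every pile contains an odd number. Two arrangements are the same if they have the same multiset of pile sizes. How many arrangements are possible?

54

There are too many to list fully; the first 12 (by largest part) are:
19
17+1+1
15+3+1
15+1+1+1+1
13+5+1
13+3+3
13+3+1+1+1
13+1+1+1+1+1+1
11+7+1
11+5+3
11+5+1+1+1
11+3+3+1+1
…and 42 more, for 54 total.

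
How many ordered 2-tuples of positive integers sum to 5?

4

A composition of 5 into 2 positive parts is chosen by placing 1 dividers among the 4 gaps between 5 units: C(4,1) = 4.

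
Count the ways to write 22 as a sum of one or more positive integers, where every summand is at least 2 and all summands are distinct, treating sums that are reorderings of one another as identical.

48

There are too many to list fully; the first 12 (by largest part) are:
22
20, 2
19, 3
18, 4
17, 5
17, 3, 2
16, 6
16, 4, 2
15, 7
15, 5, 2
15, 4, 3
14, 8
…and 36 more, for 48 total.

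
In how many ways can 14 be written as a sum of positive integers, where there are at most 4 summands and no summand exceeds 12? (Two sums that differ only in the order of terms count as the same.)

A partial list (first 12 by largest part):
12, 2
12, 1, 1
11, 3
11, 2, 1
11, 1, 1, 1
10, 4
10, 3, 1
10, 2, 2
10, 2, 1, 1
9, 5
9, 4, 1
9, 3, 2
…and 33 more, for 45 total.

45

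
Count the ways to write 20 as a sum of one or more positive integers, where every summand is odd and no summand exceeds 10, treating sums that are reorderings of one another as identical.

45

A partial list (first 12 by largest part):
9,9,1,1
9,7,3,1
9,7,1,1,1,1
9,5,5,1
9,5,3,3
9,5,3,1,1,1
9,5,1,1,1,1,1,1
9,3,3,3,1,1
9,3,3,1,1,1,1,1
9,3,1,1,1,1,1,1,1,1
9,1,1,1,1,1,1,1,1,1,1,1
7,7,5,1
…and 33 more, for 45 total.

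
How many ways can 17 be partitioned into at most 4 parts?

Enumerating by decreasing first part gives 72 partitions in all.

72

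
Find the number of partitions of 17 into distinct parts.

There are too many to list fully; the first 12 (by largest part) are:
17
16+1
15+2
14+3
14+2+1
13+4
13+3+1
12+5
12+4+1
12+3+2
11+6
11+5+1
…and 26 more, for 38 total.

38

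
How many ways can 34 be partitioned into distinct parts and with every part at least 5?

58

There are too many to list fully; the first 12 (by largest part) are:
34
29,5
28,6
27,7
26,8
25,9
24,10
23,11
23,6,5
22,12
22,7,5
21,13
…and 46 more, for 58 total.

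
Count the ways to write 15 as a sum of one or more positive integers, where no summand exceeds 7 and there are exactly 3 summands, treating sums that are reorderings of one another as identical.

7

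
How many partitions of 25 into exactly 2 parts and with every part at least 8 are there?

Listing the qualifying partitions of 25:
17 + 8
16 + 9
15 + 10
14 + 11
13 + 12

5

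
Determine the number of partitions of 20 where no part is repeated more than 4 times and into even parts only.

34

There are too many to list fully; the first 12 (by largest part) are:
20
18, 2
16, 4
16, 2, 2
14, 6
14, 4, 2
14, 2, 2, 2
12, 8
12, 6, 2
12, 4, 4
12, 4, 2, 2
12, 2, 2, 2, 2
…and 22 more, for 34 total.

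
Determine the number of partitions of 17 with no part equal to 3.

162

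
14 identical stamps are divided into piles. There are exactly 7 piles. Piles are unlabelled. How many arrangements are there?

15

Listing the qualifying partitions of 14:
8 + 1 + 1 + 1 + 1 + 1 + 1
7 + 2 + 1 + 1 + 1 + 1 + 1
6 + 3 + 1 + 1 + 1 + 1 + 1
6 + 2 + 2 + 1 + 1 + 1 + 1
5 + 4 + 1 + 1 + 1 + 1 + 1
5 + 3 + 2 + 1 + 1 + 1 + 1
5 + 2 + 2 + 2 + 1 + 1 + 1
4 + 4 + 2 + 1 + 1 + 1 + 1
4 + 3 + 3 + 1 + 1 + 1 + 1
4 + 3 + 2 + 2 + 1 + 1 + 1
4 + 2 + 2 + 2 + 2 + 1 + 1
3 + 3 + 3 + 2 + 1 + 1 + 1
3 + 3 + 2 + 2 + 2 + 1 + 1
3 + 2 + 2 + 2 + 2 + 2 + 1
2 + 2 + 2 + 2 + 2 + 2 + 2
Counting gives 15.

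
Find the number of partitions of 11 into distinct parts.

Enumerating:
11
10, 1
9, 2
8, 3
8, 2, 1
7, 4
7, 3, 1
6, 5
6, 4, 1
6, 3, 2
5, 4, 2
5, 3, 2, 1
That's 12 in total.

12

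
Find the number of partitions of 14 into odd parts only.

22

Enumerating:
13, 1
11, 3
11, 1, 1, 1
9, 5
9, 3, 1, 1
9, 1, 1, 1, 1, 1
7, 7
7, 5, 1, 1
7, 3, 3, 1
7, 3, 1, 1, 1, 1
7, 1, 1, 1, 1, 1, 1, 1
5, 5, 3, 1
5, 5, 1, 1, 1, 1
5, 3, 3, 3
5, 3, 3, 1, 1, 1
5, 3, 1, 1, 1, 1, 1, 1
5, 1, 1, 1, 1, 1, 1, 1, 1, 1
3, 3, 3, 3, 1, 1
3, 3, 3, 1, 1, 1, 1, 1
3, 3, 1, 1, 1, 1, 1, 1, 1, 1
3, 1, 1, 1, 1, 1, 1, 1, 1, 1, 1, 1
1, 1, 1, 1, 1, 1, 1, 1, 1, 1, 1, 1, 1, 1
Counting gives 22.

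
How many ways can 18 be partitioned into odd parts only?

A partial list (first 12 by largest part):
17+1
15+3
15+1+1+1
13+5
13+3+1+1
13+1+1+1+1+1
11+7
11+5+1+1
11+3+3+1
11+3+1+1+1+1
11+1+1+1+1+1+1+1
9+9
…and 34 more, for 46 total.

46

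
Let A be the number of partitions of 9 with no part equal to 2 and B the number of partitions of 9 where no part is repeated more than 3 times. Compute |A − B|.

7

Partitions of 9 with no part equal to 2: 15.
Partitions of 9 where no part is repeated more than 3 times: 22.
|15 − 22| = 7.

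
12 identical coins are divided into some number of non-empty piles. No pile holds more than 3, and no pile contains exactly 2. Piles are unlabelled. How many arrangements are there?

Listing the qualifying partitions of 12:
3,3,3,3
1,1,1,3,3,3
1,1,1,1,1,1,3,3
1,1,1,1,1,1,1,1,1,3
1,1,1,1,1,1,1,1,1,1,1,1

5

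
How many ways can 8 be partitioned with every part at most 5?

18

Listing the qualifying partitions of 8:
3,5
1,2,5
1,1,1,5
4,4
1,3,4
2,2,4
1,1,2,4
1,1,1,1,4
2,3,3
1,1,3,3
1,2,2,3
1,1,1,2,3
1,1,1,1,1,3
2,2,2,2
1,1,2,2,2
1,1,1,1,2,2
1,1,1,1,1,1,2
1,1,1,1,1,1,1,1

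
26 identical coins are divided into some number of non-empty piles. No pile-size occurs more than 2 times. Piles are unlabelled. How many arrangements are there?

617

Systematic enumeration (by largest part, then next-largest, …) yields 617.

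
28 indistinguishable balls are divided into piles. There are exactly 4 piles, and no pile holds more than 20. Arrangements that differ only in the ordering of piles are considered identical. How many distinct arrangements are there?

Systematic enumeration (by largest part, then next-largest, …) yields 158.

158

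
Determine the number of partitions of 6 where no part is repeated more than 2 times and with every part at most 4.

Listing the qualifying partitions of 6:
4, 2
4, 1, 1
3, 3
3, 2, 1
2, 2, 1, 1

5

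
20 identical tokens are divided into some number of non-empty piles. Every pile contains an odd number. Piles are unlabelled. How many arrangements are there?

64

There are too many to list fully; the first 12 (by largest part) are:
1+19
3+17
1+1+1+17
5+15
1+1+3+15
1+1+1+1+1+15
7+13
1+1+5+13
1+3+3+13
1+1+1+1+3+13
1+1+1+1+1+1+1+13
9+11
…and 52 more, for 64 total.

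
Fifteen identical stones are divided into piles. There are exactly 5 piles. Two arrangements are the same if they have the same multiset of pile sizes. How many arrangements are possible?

30

There are too many to list fully; the first 12 (by largest part) are:
11, 1, 1, 1, 1
10, 2, 1, 1, 1
9, 3, 1, 1, 1
9, 2, 2, 1, 1
8, 4, 1, 1, 1
8, 3, 2, 1, 1
8, 2, 2, 2, 1
7, 5, 1, 1, 1
7, 4, 2, 1, 1
7, 3, 3, 1, 1
7, 3, 2, 2, 1
7, 2, 2, 2, 2
…and 18 more, for 30 total.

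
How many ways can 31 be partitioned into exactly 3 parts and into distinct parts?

65

There are too many to list fully; the first 12 (by largest part) are:
28,2,1
27,3,1
26,4,1
26,3,2
25,5,1
25,4,2
24,6,1
24,5,2
24,4,3
23,7,1
23,6,2
23,5,3
…and 53 more, for 65 total.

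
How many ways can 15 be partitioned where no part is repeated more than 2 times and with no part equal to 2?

A partial list (first 12 by largest part):
15
14, 1
13, 1, 1
12, 3
11, 4
11, 3, 1
10, 5
10, 4, 1
10, 3, 1, 1
9, 6
9, 5, 1
9, 4, 1, 1
…and 22 more, for 34 total.

34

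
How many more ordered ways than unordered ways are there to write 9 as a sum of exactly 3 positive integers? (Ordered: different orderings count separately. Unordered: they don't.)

21

Ordered (compositions into 3 parts): C(8,2) = 28.
Partitions of 9 into exactly 3 parts: 7.
Difference: 28 − 7 = 21.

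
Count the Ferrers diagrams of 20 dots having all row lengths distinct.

64

There are too many to list fully; the first 12 (by largest part) are:
20
19,1
18,2
17,3
17,2,1
16,4
16,3,1
15,5
15,4,1
15,3,2
14,6
14,5,1
…and 52 more, for 64 total.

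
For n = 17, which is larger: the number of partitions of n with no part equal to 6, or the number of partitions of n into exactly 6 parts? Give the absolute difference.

Partitions of 17 with no part equal to 6: 241.
Partitions of 17 into exactly 6 parts: 44.
|241 − 44| = 197.

197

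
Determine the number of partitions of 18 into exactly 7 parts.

A partial list (first 12 by largest part):
12+1+1+1+1+1+1
11+2+1+1+1+1+1
10+3+1+1+1+1+1
10+2+2+1+1+1+1
9+4+1+1+1+1+1
9+3+2+1+1+1+1
9+2+2+2+1+1+1
8+5+1+1+1+1+1
8+4+2+1+1+1+1
8+3+3+1+1+1+1
8+3+2+2+1+1+1
8+2+2+2+2+1+1
…and 37 more, for 49 total.

49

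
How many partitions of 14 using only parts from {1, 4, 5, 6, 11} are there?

Listing the qualifying partitions of 14:
11, 1, 1, 1
6, 6, 1, 1
6, 5, 1, 1, 1
6, 4, 4
6, 4, 1, 1, 1, 1
6, 1, 1, 1, 1, 1, 1, 1, 1
5, 5, 4
5, 5, 1, 1, 1, 1
5, 4, 4, 1
5, 4, 1, 1, 1, 1, 1
5, 1, 1, 1, 1, 1, 1, 1, 1, 1
4, 4, 4, 1, 1
4, 4, 1, 1, 1, 1, 1, 1
4, 1, 1, 1, 1, 1, 1, 1, 1, 1, 1
1, 1, 1, 1, 1, 1, 1, 1, 1, 1, 1, 1, 1, 1
That's 15 in total.

15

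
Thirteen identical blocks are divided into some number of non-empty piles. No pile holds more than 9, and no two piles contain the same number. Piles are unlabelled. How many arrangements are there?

Listing the qualifying partitions of 13:
9, 4
9, 3, 1
8, 5
8, 4, 1
8, 3, 2
7, 6
7, 5, 1
7, 4, 2
7, 3, 2, 1
6, 5, 2
6, 4, 3
6, 4, 2, 1
5, 4, 3, 1

13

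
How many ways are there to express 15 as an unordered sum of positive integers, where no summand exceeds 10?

164

Counting exhaustively, 164 partitions satisfy the conditions.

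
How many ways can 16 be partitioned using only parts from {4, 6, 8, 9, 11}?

Enumerating:
8,8
8,4,4
6,6,4
4,4,4,4

4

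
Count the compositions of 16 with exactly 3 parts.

By stars and bars with positive parts, the count is C(15,2) = 105.

105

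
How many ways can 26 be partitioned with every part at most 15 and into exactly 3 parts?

31

There are too many to list fully; the first 12 (by largest part) are:
15, 10, 1
15, 9, 2
15, 8, 3
15, 7, 4
15, 6, 5
14, 11, 1
14, 10, 2
14, 9, 3
14, 8, 4
14, 7, 5
14, 6, 6
13, 12, 1
…and 19 more, for 31 total.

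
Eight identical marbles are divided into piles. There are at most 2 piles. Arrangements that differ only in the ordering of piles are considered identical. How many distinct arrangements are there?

They are:
8
7+1
6+2
5+3
4+4
That's 5 in total.

5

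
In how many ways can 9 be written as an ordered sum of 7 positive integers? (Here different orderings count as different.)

28

By stars and bars with positive parts, the count is C(8,6) = 28.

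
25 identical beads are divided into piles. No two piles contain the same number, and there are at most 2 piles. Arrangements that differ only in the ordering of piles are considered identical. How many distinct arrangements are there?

13

Listing the qualifying partitions of 25:
25
24+1
23+2
22+3
21+4
20+5
19+6
18+7
17+8
16+9
15+10
14+11
13+12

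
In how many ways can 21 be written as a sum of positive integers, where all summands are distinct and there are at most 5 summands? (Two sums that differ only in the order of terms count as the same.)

75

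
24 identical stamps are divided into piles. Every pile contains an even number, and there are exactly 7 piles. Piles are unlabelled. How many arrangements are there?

Listing the qualifying partitions of 24:
12, 2, 2, 2, 2, 2, 2
10, 4, 2, 2, 2, 2, 2
8, 6, 2, 2, 2, 2, 2
8, 4, 4, 2, 2, 2, 2
6, 6, 4, 2, 2, 2, 2
6, 4, 4, 4, 2, 2, 2
4, 4, 4, 4, 4, 2, 2

7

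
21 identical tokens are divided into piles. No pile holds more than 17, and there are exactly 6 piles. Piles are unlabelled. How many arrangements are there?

A full systematic count gives 110.

110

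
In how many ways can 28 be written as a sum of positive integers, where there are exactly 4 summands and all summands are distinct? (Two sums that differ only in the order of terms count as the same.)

84

Systematic enumeration (by largest part, then next-largest, …) yields 84.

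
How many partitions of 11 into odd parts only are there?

12

They are:
11
9 + 1 + 1
7 + 3 + 1
7 + 1 + 1 + 1 + 1
5 + 5 + 1
5 + 3 + 3
5 + 3 + 1 + 1 + 1
5 + 1 + 1 + 1 + 1 + 1 + 1
3 + 3 + 3 + 1 + 1
3 + 3 + 1 + 1 + 1 + 1 + 1
3 + 1 + 1 + 1 + 1 + 1 + 1 + 1 + 1
1 + 1 + 1 + 1 + 1 + 1 + 1 + 1 + 1 + 1 + 1
That's 12 in total.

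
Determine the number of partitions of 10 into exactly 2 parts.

5

Enumerating:
1,9
2,8
3,7
4,6
5,5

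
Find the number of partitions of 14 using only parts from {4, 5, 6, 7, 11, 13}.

The partitions of 14 that satisfy the conditions:
7 + 7
6 + 4 + 4
5 + 5 + 4
Counting gives 3.

3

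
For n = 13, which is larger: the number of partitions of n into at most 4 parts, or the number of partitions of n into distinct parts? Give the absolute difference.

21

Partitions of 13 into at most 4 parts: 39.
Partitions of 13 into distinct parts: 18.
|39 − 18| = 21.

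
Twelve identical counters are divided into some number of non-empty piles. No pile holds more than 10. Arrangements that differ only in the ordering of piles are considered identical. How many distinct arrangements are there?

Enumerating by decreasing first part gives 75 partitions in all.

75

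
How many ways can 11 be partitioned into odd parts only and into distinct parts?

2

They are:
11
7 + 3 + 1
That's 2 in total.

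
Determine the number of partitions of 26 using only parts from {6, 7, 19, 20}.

3

Listing the qualifying partitions of 26:
6,20
7,19
6,6,7,7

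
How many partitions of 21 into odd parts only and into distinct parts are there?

Listing the qualifying partitions of 21:
21
1+3+17
1+5+15
1+7+13
3+5+13
1+9+11
3+7+11
5+7+9
Counting gives 8.

8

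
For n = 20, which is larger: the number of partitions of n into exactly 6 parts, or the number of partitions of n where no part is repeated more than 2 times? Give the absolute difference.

112

Partitions of 20 into exactly 6 parts: 90.
Partitions of 20 where no part is repeated more than 2 times: 202.
|90 − 202| = 112.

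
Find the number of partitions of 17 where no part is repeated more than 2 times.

108

Counting exhaustively, 108 partitions satisfy the conditions.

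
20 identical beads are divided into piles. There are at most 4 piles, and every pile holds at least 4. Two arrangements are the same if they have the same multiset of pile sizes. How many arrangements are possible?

They are:
20
16 + 4
15 + 5
14 + 6
13 + 7
12 + 8
12 + 4 + 4
11 + 9
11 + 5 + 4
10 + 10
10 + 6 + 4
10 + 5 + 5
9 + 7 + 4
9 + 6 + 5
8 + 8 + 4
8 + 7 + 5
8 + 6 + 6
8 + 4 + 4 + 4
7 + 7 + 6
7 + 5 + 4 + 4
6 + 6 + 4 + 4
6 + 5 + 5 + 4
5 + 5 + 5 + 5

23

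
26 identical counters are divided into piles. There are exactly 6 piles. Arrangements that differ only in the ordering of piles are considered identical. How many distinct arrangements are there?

Counting exhaustively, 282 partitions satisfy the conditions.

282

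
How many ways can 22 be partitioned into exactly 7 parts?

131

Direct enumeration gives 131 partitions.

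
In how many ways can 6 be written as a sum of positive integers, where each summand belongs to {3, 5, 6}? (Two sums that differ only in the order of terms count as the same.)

2

They are:
6
3 + 3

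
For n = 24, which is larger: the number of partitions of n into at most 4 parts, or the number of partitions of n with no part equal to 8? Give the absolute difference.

Partitions of 24 into at most 4 parts: 169.
Partitions of 24 with no part equal to 8: 1344.
|169 − 1344| = 1175.

1175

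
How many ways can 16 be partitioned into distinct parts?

A partial list (first 12 by largest part):
16
15 + 1
14 + 2
13 + 3
13 + 2 + 1
12 + 4
12 + 3 + 1
11 + 5
11 + 4 + 1
11 + 3 + 2
10 + 6
10 + 5 + 1
…and 20 more, for 32 total.

32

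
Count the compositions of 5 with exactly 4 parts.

4

Equivalently, choose which 3 of the 4 gaps become plus signs: C(4,3) = 4.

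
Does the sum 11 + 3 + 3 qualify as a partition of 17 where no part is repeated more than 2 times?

Yes

The parts sum to 17, and the condition 'no summand is used more than 2 times' holds.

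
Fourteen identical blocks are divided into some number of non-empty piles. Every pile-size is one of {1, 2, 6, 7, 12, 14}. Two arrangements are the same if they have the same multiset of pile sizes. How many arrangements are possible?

24

The partitions of 14 that satisfy the conditions:
14
12 + 2
12 + 1 + 1
7 + 7
7 + 6 + 1
7 + 2 + 2 + 2 + 1
7 + 2 + 2 + 1 + 1 + 1
7 + 2 + 1 + 1 + 1 + 1 + 1
7 + 1 + 1 + 1 + 1 + 1 + 1 + 1
6 + 6 + 2
6 + 6 + 1 + 1
6 + 2 + 2 + 2 + 2
6 + 2 + 2 + 2 + 1 + 1
6 + 2 + 2 + 1 + 1 + 1 + 1
6 + 2 + 1 + 1 + 1 + 1 + 1 + 1
6 + 1 + 1 + 1 + 1 + 1 + 1 + 1 + 1
2 + 2 + 2 + 2 + 2 + 2 + 2
2 + 2 + 2 + 2 + 2 + 2 + 1 + 1
2 + 2 + 2 + 2 + 2 + 1 + 1 + 1 + 1
2 + 2 + 2 + 2 + 1 + 1 + 1 + 1 + 1 + 1
2 + 2 + 2 + 1 + 1 + 1 + 1 + 1 + 1 + 1 + 1
2 + 2 + 1 + 1 + 1 + 1 + 1 + 1 + 1 + 1 + 1 + 1
2 + 1 + 1 + 1 + 1 + 1 + 1 + 1 + 1 + 1 + 1 + 1 + 1
1 + 1 + 1 + 1 + 1 + 1 + 1 + 1 + 1 + 1 + 1 + 1 + 1 + 1
That's 24 in total.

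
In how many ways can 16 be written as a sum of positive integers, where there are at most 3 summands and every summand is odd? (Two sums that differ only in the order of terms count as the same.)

4

Listing the qualifying partitions of 16:
1, 15
3, 13
5, 11
7, 9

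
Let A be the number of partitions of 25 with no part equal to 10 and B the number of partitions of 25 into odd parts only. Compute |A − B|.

Partitions of 25 with no part equal to 10: 1782.
Partitions of 25 into odd parts only: 142.
|1782 − 142| = 1640.

1640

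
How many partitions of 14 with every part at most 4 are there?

47

There are too many to list fully; the first 12 (by largest part) are:
2+4+4+4
1+1+4+4+4
3+3+4+4
1+2+3+4+4
1+1+1+3+4+4
2+2+2+4+4
1+1+2+2+4+4
1+1+1+1+2+4+4
1+1+1+1+1+1+4+4
1+3+3+3+4
2+2+3+3+4
1+1+2+3+3+4
…and 35 more, for 47 total.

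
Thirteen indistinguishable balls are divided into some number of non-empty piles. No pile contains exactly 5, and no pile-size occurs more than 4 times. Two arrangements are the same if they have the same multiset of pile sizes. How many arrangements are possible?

57

A partial list (first 12 by largest part):
13
12,1
11,2
11,1,1
10,3
10,2,1
10,1,1,1
9,4
9,3,1
9,2,2
9,2,1,1
9,1,1,1,1
…and 45 more, for 57 total.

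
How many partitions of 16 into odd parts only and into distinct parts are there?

5

The partitions of 16 that satisfy the conditions:
15, 1
13, 3
11, 5
9, 7
7, 5, 3, 1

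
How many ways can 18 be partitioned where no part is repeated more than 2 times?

135

Systematic enumeration (by largest part, then next-largest, …) yields 135.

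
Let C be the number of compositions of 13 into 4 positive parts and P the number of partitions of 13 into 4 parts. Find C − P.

202

Compositions: C(12,3) = 220.
Unordered (partitions into 4 parts): 18.
Difference: 220 − 18 = 202.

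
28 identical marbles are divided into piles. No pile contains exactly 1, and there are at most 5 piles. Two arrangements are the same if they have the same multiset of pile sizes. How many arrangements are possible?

There are 315 such partitions.

315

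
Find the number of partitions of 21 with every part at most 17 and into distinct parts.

There are 71 such partitions.

71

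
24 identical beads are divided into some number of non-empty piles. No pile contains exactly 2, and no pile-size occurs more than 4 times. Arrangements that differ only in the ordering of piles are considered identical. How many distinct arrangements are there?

365

Counting exhaustively, 365 partitions satisfy the conditions.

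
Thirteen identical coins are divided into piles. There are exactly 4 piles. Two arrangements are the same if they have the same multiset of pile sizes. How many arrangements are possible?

Listing the qualifying partitions of 13:
10, 1, 1, 1
9, 2, 1, 1
8, 3, 1, 1
8, 2, 2, 1
7, 4, 1, 1
7, 3, 2, 1
7, 2, 2, 2
6, 5, 1, 1
6, 4, 2, 1
6, 3, 3, 1
6, 3, 2, 2
5, 5, 2, 1
5, 4, 3, 1
5, 4, 2, 2
5, 3, 3, 2
4, 4, 4, 1
4, 4, 3, 2
4, 3, 3, 3
That's 18 in total.

18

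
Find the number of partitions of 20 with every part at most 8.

434

A full systematic count gives 434.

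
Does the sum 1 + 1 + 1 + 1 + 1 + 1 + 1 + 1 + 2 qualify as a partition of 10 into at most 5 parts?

No

The parts sum to 10, and the condition 'there are at most 5 summands' is violated.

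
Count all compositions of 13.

4096

Each of the 12 gaps between 13 units is either a break or not: 2^12 = 4096.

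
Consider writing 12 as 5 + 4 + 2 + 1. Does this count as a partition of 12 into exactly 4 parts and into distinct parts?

The parts sum to 12, and the condition 'there are exactly 4 summands' holds; the condition 'all summands are distinct' holds.

Yes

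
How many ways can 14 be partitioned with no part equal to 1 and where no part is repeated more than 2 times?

24

Listing the qualifying partitions of 14:
14
2 + 12
3 + 11
4 + 10
2 + 2 + 10
5 + 9
2 + 3 + 9
6 + 8
2 + 4 + 8
3 + 3 + 8
7 + 7
2 + 5 + 7
3 + 4 + 7
2 + 2 + 3 + 7
2 + 6 + 6
3 + 5 + 6
4 + 4 + 6
2 + 2 + 4 + 6
2 + 3 + 3 + 6
4 + 5 + 5
2 + 2 + 5 + 5
2 + 3 + 4 + 5
3 + 3 + 4 + 4
2 + 2 + 3 + 3 + 4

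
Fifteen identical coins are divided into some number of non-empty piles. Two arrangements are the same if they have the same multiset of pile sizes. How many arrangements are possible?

176

A full systematic count gives 176.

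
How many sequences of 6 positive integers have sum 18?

A composition of 18 into 6 positive parts is chosen by placing 5 dividers among the 17 gaps between 18 units: C(17,5) = 6188.

6188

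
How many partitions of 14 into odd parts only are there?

22

Listing the qualifying partitions of 14:
13+1
11+3
11+1+1+1
9+5
9+3+1+1
9+1+1+1+1+1
7+7
7+5+1+1
7+3+3+1
7+3+1+1+1+1
7+1+1+1+1+1+1+1
5+5+3+1
5+5+1+1+1+1
5+3+3+3
5+3+3+1+1+1
5+3+1+1+1+1+1+1
5+1+1+1+1+1+1+1+1+1
3+3+3+3+1+1
3+3+3+1+1+1+1+1
3+3+1+1+1+1+1+1+1+1
3+1+1+1+1+1+1+1+1+1+1+1
1+1+1+1+1+1+1+1+1+1+1+1+1+1
Counting gives 22.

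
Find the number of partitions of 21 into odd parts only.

76

There are 76 such partitions.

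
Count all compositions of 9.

256

Each of the 8 gaps between 9 units is either a break or not: 2^8 = 256.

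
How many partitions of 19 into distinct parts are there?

54

A partial list (first 12 by largest part):
19
18 + 1
17 + 2
16 + 3
16 + 2 + 1
15 + 4
15 + 3 + 1
14 + 5
14 + 4 + 1
14 + 3 + 2
13 + 6
13 + 5 + 1
…and 42 more, for 54 total.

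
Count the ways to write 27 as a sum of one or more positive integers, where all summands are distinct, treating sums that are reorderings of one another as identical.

192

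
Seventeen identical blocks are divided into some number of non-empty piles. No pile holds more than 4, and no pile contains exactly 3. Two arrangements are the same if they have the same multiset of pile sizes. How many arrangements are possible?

25

The partitions of 17 that satisfy the conditions:
1,4,4,4,4
1,2,2,4,4,4
1,1,1,2,4,4,4
1,1,1,1,1,4,4,4
1,2,2,2,2,4,4
1,1,1,2,2,2,4,4
1,1,1,1,1,2,2,4,4
1,1,1,1,1,1,1,2,4,4
1,1,1,1,1,1,1,1,1,4,4
1,2,2,2,2,2,2,4
1,1,1,2,2,2,2,2,4
1,1,1,1,1,2,2,2,2,4
1,1,1,1,1,1,1,2,2,2,4
1,1,1,1,1,1,1,1,1,2,2,4
1,1,1,1,1,1,1,1,1,1,1,2,4
1,1,1,1,1,1,1,1,1,1,1,1,1,4
1,2,2,2,2,2,2,2,2
1,1,1,2,2,2,2,2,2,2
1,1,1,1,1,2,2,2,2,2,2
1,1,1,1,1,1,1,2,2,2,2,2
1,1,1,1,1,1,1,1,1,2,2,2,2
1,1,1,1,1,1,1,1,1,1,1,2,2,2
1,1,1,1,1,1,1,1,1,1,1,1,1,2,2
1,1,1,1,1,1,1,1,1,1,1,1,1,1,1,2
1,1,1,1,1,1,1,1,1,1,1,1,1,1,1,1,1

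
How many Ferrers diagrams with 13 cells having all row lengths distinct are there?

18

The partitions of 13 that satisfy the conditions:
13
1+12
2+11
3+10
1+2+10
4+9
1+3+9
5+8
1+4+8
2+3+8
6+7
1+5+7
2+4+7
1+2+3+7
2+5+6
3+4+6
1+2+4+6
1+3+4+5
Counting gives 18.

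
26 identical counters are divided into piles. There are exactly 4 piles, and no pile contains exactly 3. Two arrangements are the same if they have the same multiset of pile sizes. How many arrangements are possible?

Systematic enumeration (by largest part, then next-largest, …) yields 92.

92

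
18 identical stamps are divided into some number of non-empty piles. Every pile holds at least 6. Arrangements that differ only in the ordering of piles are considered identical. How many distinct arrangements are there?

6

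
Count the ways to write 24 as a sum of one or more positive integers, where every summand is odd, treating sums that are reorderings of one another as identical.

122

There are 122 such partitions.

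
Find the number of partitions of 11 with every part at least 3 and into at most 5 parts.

6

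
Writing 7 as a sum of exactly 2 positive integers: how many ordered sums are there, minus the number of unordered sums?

3

Ordered (compositions into 2 parts): C(6,1) = 6.
Partitions of 7 into exactly 2 parts: 3.
Difference: 6 − 3 = 3.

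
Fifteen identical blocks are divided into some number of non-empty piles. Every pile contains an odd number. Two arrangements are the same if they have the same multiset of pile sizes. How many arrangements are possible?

27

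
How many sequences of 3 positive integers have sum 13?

A composition of 13 into 3 positive parts is chosen by placing 2 dividers among the 12 gaps between 13 units: C(12,2) = 66.

66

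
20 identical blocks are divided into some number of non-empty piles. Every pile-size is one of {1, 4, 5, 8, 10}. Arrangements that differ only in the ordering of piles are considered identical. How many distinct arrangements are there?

There are too many to list fully; the first 12 (by largest part) are:
10,10
10,8,1,1
10,5,5
10,5,4,1
10,5,1,1,1,1,1
10,4,4,1,1
10,4,1,1,1,1,1,1
10,1,1,1,1,1,1,1,1,1,1
8,8,4
8,8,1,1,1,1
8,5,5,1,1
8,5,4,1,1,1
…and 21 more, for 33 total.

33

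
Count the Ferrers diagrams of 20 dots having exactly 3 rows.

There are too many to list fully; the first 12 (by largest part) are:
18,1,1
17,2,1
16,3,1
16,2,2
15,4,1
15,3,2
14,5,1
14,4,2
14,3,3
13,6,1
13,5,2
13,4,3
…and 21 more, for 33 total.

33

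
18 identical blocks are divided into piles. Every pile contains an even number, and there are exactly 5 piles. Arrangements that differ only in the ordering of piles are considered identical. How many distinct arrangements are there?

5

The partitions of 18 that satisfy the conditions:
2 + 2 + 2 + 2 + 10
2 + 2 + 2 + 4 + 8
2 + 2 + 2 + 6 + 6
2 + 2 + 4 + 4 + 6
2 + 4 + 4 + 4 + 4
Counting gives 5.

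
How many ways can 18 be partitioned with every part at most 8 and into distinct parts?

Enumerating:
8, 7, 3
8, 7, 2, 1
8, 6, 4
8, 6, 3, 1
8, 5, 4, 1
8, 5, 3, 2
8, 4, 3, 2, 1
7, 6, 5
7, 6, 4, 1
7, 6, 3, 2
7, 5, 4, 2
7, 5, 3, 2, 1
6, 5, 4, 3
6, 5, 4, 2, 1

14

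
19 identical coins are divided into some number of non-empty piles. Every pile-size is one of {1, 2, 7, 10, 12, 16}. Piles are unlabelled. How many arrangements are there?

There are too many to list fully; the first 12 (by largest part) are:
16,2,1
16,1,1,1
12,7
12,2,2,2,1
12,2,2,1,1,1
12,2,1,1,1,1,1
12,1,1,1,1,1,1,1
10,7,2
10,7,1,1
10,2,2,2,2,1
10,2,2,2,1,1,1
10,2,2,1,1,1,1,1
…and 22 more, for 34 total.

34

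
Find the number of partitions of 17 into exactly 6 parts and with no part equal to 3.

The partitions of 17 that satisfy the conditions:
12+1+1+1+1+1
11+2+1+1+1+1
10+2+2+1+1+1
9+4+1+1+1+1
9+2+2+2+1+1
8+5+1+1+1+1
8+4+2+1+1+1
8+2+2+2+2+1
7+6+1+1+1+1
7+5+2+1+1+1
7+4+2+2+1+1
7+2+2+2+2+2
6+6+2+1+1+1
6+5+2+2+1+1
6+4+4+1+1+1
6+4+2+2+2+1
5+5+4+1+1+1
5+5+2+2+2+1
5+4+4+2+1+1
5+4+2+2+2+2
4+4+4+2+2+1
Counting gives 21.

21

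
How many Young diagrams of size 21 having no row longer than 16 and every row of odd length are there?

72

Enumerating by decreasing first part gives 72 partitions in all.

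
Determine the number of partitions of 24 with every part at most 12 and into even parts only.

A partial list (first 12 by largest part):
12,12
2,10,12
4,8,12
2,2,8,12
6,6,12
2,4,6,12
2,2,2,6,12
4,4,4,12
2,2,4,4,12
2,2,2,2,4,12
2,2,2,2,2,2,12
4,10,10
…and 46 more, for 58 total.

58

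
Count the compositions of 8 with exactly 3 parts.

Place 2 bars in the 7 internal gaps of a row of 8 dots: C(7,2) = 21.

21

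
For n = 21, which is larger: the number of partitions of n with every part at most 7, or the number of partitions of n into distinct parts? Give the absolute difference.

360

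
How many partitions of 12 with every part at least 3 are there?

Enumerating:
12
3,9
4,8
5,7
6,6
3,3,6
3,4,5
4,4,4
3,3,3,3

9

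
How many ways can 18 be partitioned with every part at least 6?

6

Listing the qualifying partitions of 18:
18
6+12
7+11
8+10
9+9
6+6+6
That's 6 in total.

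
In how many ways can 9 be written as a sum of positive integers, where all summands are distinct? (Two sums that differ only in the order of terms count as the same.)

8

They are:
9
8, 1
7, 2
6, 3
6, 2, 1
5, 4
5, 3, 1
4, 3, 2
Counting gives 8.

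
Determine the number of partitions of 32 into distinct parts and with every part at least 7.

20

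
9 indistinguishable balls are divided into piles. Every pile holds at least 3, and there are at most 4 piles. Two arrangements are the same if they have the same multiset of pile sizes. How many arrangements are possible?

4

Enumerating:
9
3+6
4+5
3+3+3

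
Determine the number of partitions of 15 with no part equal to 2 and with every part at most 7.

There are too many to list fully; the first 12 (by largest part) are:
1, 7, 7
1, 1, 6, 7
3, 5, 7
1, 1, 1, 5, 7
4, 4, 7
1, 3, 4, 7
1, 1, 1, 1, 4, 7
1, 1, 3, 3, 7
1, 1, 1, 1, 1, 3, 7
1, 1, 1, 1, 1, 1, 1, 1, 7
3, 6, 6
1, 1, 1, 6, 6
…and 37 more, for 49 total.

49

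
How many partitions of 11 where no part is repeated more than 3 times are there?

There are too many to list fully; the first 12 (by largest part) are:
11
10, 1
9, 2
9, 1, 1
8, 3
8, 2, 1
8, 1, 1, 1
7, 4
7, 3, 1
7, 2, 2
7, 2, 1, 1
6, 5
…and 26 more, for 38 total.

38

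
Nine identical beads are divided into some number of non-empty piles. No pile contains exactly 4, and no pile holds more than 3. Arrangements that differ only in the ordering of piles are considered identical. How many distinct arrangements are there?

The partitions of 9 that satisfy the conditions:
3 + 3 + 3
3 + 3 + 2 + 1
3 + 3 + 1 + 1 + 1
3 + 2 + 2 + 2
3 + 2 + 2 + 1 + 1
3 + 2 + 1 + 1 + 1 + 1
3 + 1 + 1 + 1 + 1 + 1 + 1
2 + 2 + 2 + 2 + 1
2 + 2 + 2 + 1 + 1 + 1
2 + 2 + 1 + 1 + 1 + 1 + 1
2 + 1 + 1 + 1 + 1 + 1 + 1 + 1
1 + 1 + 1 + 1 + 1 + 1 + 1 + 1 + 1
That's 12 in total.

12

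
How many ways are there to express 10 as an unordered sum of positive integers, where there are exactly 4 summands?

Listing the qualifying partitions of 10:
7 + 1 + 1 + 1
6 + 2 + 1 + 1
5 + 3 + 1 + 1
5 + 2 + 2 + 1
4 + 4 + 1 + 1
4 + 3 + 2 + 1
4 + 2 + 2 + 2
3 + 3 + 3 + 1
3 + 3 + 2 + 2

9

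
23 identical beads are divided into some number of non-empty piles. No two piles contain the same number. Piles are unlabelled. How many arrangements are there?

There are 104 such partitions.

104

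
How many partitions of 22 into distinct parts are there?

Enumerating by decreasing first part gives 89 partitions in all.

89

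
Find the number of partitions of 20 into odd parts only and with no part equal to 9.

A partial list (first 12 by largest part):
19 + 1
17 + 3
17 + 1 + 1 + 1
15 + 5
15 + 3 + 1 + 1
15 + 1 + 1 + 1 + 1 + 1
13 + 7
13 + 5 + 1 + 1
13 + 3 + 3 + 1
13 + 3 + 1 + 1 + 1 + 1
13 + 1 + 1 + 1 + 1 + 1 + 1 + 1
11 + 7 + 1 + 1
…and 40 more, for 52 total.

52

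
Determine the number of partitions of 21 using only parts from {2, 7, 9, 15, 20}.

4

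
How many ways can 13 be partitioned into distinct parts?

Listing the qualifying partitions of 13:
13
12, 1
11, 2
10, 3
10, 2, 1
9, 4
9, 3, 1
8, 5
8, 4, 1
8, 3, 2
7, 6
7, 5, 1
7, 4, 2
7, 3, 2, 1
6, 5, 2
6, 4, 3
6, 4, 2, 1
5, 4, 3, 1
Counting gives 18.

18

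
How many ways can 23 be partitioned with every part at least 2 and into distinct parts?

A partial list (first 12 by largest part):
23
21+2
20+3
19+4
18+5
18+3+2
17+6
17+4+2
16+7
16+5+2
16+4+3
15+8
…and 44 more, for 56 total.

56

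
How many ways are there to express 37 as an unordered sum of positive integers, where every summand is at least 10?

They are:
37
27, 10
26, 11
25, 12
24, 13
23, 14
22, 15
21, 16
20, 17
19, 18
17, 10, 10
16, 11, 10
15, 12, 10
15, 11, 11
14, 13, 10
14, 12, 11
13, 13, 11
13, 12, 12
Counting gives 18.

18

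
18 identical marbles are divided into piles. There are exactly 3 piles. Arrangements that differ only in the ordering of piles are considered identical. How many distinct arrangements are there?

27

A partial list (first 12 by largest part):
16,1,1
15,2,1
14,3,1
14,2,2
13,4,1
13,3,2
12,5,1
12,4,2
12,3,3
11,6,1
11,5,2
11,4,3
…and 15 more, for 27 total.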